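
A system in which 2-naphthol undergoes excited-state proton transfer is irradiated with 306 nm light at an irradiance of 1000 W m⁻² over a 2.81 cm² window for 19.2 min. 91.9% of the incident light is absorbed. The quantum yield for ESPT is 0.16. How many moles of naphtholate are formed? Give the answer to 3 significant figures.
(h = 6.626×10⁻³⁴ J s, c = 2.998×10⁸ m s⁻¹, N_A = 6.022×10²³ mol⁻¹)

1.22×10⁻⁴ mol

Photon energy at 306 nm: hc/λ = (6.626×10⁻³⁴)(2.998×10⁸)/(306×10⁻⁹) = 6.492×10⁻¹⁹ J.
Energy delivered: (1000 W m⁻²)(2.81×10⁻⁴ m²)(1152 s) = 323.7 J.
Photons incident: 323.7 / 6.492×10⁻¹⁹ = 4.986×10²⁰, i.e. 4.986×10²⁰/6.022×10²³ = 8.280×10⁻⁴ mol.
Photons absorbed: 0.919 × 8.280×10⁻⁴ = 7.609×10⁻⁴ mol.
Product: Φ × n_abs = 0.16 × 7.609×10⁻⁴ = 1.217×10⁻⁴ mol.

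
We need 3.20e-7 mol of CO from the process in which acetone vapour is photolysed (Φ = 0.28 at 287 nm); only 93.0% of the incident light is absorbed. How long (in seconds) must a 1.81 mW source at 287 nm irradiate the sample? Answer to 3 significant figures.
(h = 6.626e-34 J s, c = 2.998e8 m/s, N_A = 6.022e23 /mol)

Photons that must be absorbed: 3.20e-7 / 0.28 = 1.143e-6 mol.
Incident photons needed: 1.143e-6 / 0.930 = 1.229e-6 mol.
Photon energy: hc/λ = 6.922e-19 J; per mole, 4.168e5 J mol⁻¹.
Energy required: 1.229e-6 × 4.168e5 = 0.5122 J.
Time: 0.5122 J / 0.00181 W = 283 s.

t ≈ 283 s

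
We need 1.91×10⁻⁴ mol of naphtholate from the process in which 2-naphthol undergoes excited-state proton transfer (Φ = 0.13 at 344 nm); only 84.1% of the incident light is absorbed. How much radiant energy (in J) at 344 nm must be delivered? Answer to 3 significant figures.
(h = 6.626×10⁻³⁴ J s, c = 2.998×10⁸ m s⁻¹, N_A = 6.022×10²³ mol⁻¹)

608 J

Photons that must be absorbed: 1.91×10⁻⁴ / 0.13 = 0.001469 mol.
Incident photons needed: 0.001469 / 0.841 = 0.001747 mol.
Photon energy: hc/λ = 5.775×10⁻¹⁹ J; per mole, 3.478×10⁵ J mol⁻¹.
Energy required: 0.001747 × 3.478×10⁵ = 608 J.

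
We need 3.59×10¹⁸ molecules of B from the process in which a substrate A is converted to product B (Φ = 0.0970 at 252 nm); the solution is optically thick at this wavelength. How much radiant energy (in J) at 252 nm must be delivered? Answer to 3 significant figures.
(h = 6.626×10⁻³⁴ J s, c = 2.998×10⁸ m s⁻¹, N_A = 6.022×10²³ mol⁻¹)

29.2 J

Product: 3.59×10¹⁸ / 6.022×10²³ = 5.961×10⁻⁶ mol.
Photons that must be absorbed: 5.961×10⁻⁶ / 0.0970 = 6.145×10⁻⁵ mol.
Photon energy: hc/λ = 7.883×10⁻¹⁹ J; per mole, 4.747×10⁵ J mol⁻¹.
Energy required: 6.145×10⁻⁵ × 4.747×10⁵ = 29.2 J.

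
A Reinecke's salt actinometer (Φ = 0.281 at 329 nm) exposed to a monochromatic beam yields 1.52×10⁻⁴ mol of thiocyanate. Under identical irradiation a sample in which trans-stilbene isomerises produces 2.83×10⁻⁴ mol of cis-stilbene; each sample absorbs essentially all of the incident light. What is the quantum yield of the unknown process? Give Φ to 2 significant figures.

Photons absorbed by the actinometer: 1.52×10⁻⁴ / 0.281 = 5.409×10⁻⁴ mol.
Φ(unknown) = 2.83×10⁻⁴ / 5.409×10⁻⁴ = 0.52.

Φ = 0.52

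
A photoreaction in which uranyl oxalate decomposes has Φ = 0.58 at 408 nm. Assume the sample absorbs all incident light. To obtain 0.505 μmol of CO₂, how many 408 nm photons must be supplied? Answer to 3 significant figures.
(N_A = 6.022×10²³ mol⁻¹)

5.24×10¹⁷ photons

Product: 0.505 μmol = 5.05×10⁻⁷ mol.
Photons that must be absorbed: 5.05×10⁻⁷ / 0.58 = 8.707×10⁻⁷ mol.
Photon count: 8.707×10⁻⁷ × 6.022×10²³ = 5.24×10¹⁷.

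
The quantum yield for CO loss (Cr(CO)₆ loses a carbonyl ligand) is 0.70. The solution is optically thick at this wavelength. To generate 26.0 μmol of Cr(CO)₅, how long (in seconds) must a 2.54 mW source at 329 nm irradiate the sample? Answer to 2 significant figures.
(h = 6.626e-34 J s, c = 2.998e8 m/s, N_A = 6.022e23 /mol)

Product: 26.0 μmol = 2.60e-5 mol.
Photons that must be absorbed: 2.60e-5 / 0.70 = 3.714e-5 mol.
Photon energy: hc/λ = 6.038e-19 J; per mole, 3.636e5 J mol⁻¹.
Energy required: 3.714e-5 × 3.636e5 = 13.50 J.
Time: 13.50 J / 0.00254 W = 5300 s.

t ≈ 5300 s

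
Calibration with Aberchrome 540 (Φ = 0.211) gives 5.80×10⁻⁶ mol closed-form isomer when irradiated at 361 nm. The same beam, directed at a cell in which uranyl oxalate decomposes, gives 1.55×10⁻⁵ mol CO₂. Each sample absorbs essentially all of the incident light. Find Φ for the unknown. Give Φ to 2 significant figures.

Φ = 0.56

Photons absorbed by the actinometer: 5.80×10⁻⁶ / 0.211 = 2.749×10⁻⁵ mol.
Φ(unknown) = 1.55×10⁻⁵ / 2.749×10⁻⁵ = 0.56.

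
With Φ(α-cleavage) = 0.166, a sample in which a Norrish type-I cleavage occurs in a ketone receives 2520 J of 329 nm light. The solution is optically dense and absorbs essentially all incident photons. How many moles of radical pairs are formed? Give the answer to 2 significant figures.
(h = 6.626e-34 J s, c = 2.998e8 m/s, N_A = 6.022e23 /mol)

0.0012 mol

Photon energy at 329 nm: hc/λ = (6.626e-34)(2.998e8)/(329e-9) = 6.038e-19 J.
Photons incident: 2520 / 6.038e-19 = 4.174e21, i.e. 4.174e21/6.022e23 = 0.006931 mol.
Product: Φ × n_abs = 0.166 × 0.006931 = 0.001151 mol.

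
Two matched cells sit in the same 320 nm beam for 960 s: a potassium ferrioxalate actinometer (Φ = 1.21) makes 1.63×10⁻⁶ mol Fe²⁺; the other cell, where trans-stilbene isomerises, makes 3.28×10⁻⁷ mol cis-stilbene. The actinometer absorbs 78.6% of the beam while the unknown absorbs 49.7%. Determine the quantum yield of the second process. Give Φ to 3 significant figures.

Φ = 0.385

Photons absorbed by the actinometer: 1.63×10⁻⁶ / 1.21 = 1.347×10⁻⁶ mol.
Incident flux: 1.347×10⁻⁶ / 0.786 = 1.714×10⁻⁶ einstein.
Absorbed by unknown: 0.497 × 1.714×10⁻⁶ = 8.519×10⁻⁷ mol.
Φ(unknown) = 3.28×10⁻⁷ / 8.519×10⁻⁷ = 0.385.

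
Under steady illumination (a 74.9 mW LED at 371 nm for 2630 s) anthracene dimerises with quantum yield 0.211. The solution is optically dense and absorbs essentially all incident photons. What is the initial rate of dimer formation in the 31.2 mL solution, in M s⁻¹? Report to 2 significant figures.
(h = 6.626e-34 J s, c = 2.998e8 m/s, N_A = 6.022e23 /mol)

1.6e-6 M s⁻¹

Photon energy at 371 nm: hc/λ = (6.626e-34)(2.998e8)/(371e-9) = 5.354e-19 J.
Energy delivered: (74.9 mW)(2630 s) = 197.0 J.
Photons incident: 197.0 / 5.354e-19 = 3.679e20, i.e. 3.679e20/6.022e23 = 6.109e-4 mol.
Product formed: 0.211 × 6.109e-4 = 1.289e-4 mol.
Rate: 1.289e-4 mol / (2630 s × 0.0312 L) = 1.6e-6 M s⁻¹.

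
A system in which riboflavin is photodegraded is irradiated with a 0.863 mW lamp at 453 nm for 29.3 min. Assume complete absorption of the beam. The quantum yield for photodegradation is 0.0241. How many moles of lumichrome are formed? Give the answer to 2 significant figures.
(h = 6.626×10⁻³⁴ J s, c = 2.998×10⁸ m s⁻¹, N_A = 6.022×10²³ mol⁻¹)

1.4×10⁻⁷ mol

Photon energy at 453 nm: hc/λ = (6.626×10⁻³⁴)(2.998×10⁸)/(453×10⁻⁹) = 4.385×10⁻¹⁹ J.
Energy delivered: (0.863 mW)(1758 s) = 1.517 J.
Photons incident: 1.517 / 4.385×10⁻¹⁹ = 3.460×10¹⁸, i.e. 3.460×10¹⁸/6.022×10²³ = 5.746×10⁻⁶ mol.
Product: Φ × n_abs = 0.0241 × 5.746×10⁻⁶ = 1.385×10⁻⁷ mol.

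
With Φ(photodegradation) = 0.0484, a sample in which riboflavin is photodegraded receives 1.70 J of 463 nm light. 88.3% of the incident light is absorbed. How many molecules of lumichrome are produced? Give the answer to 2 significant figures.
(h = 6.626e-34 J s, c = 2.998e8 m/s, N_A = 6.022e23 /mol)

1.7e17 molecules

Photon energy at 463 nm: hc/λ = (6.626e-34)(2.998e8)/(463e-9) = 4.290e-19 J.
Photons incident: 1.70 / 4.290e-19 = 3.963e18, i.e. 3.963e18/6.022e23 = 6.581e-6 mol.
Photons absorbed: 0.883 × 6.581e-6 = 5.811e-6 mol.
Product: Φ × n_abs = 0.0484 × 5.811e-6 = 2.813e-7 mol.
As a count: 2.813e-7 × 6.022e23 = 1.7e17.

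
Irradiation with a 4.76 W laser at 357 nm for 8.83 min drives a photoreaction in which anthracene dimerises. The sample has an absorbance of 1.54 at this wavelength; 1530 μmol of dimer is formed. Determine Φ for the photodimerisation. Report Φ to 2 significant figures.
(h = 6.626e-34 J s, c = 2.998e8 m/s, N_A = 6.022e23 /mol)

Product: 1530 μmol = 0.00153 mol.
Photon energy at 357 nm: hc/λ = (6.626e-34)(2.998e8)/(357e-9) = 5.564e-19 J.
Energy delivered: (4.76 W)(529.8 s) = 2522 J.
Photons incident: 2522 / 5.564e-19 = 4.533e21, i.e. 4.533e21/6.022e23 = 0.007527 mol.
Fraction absorbed: 1 − 10^(−1.54) = 0.9712.
Photons absorbed: 0.9712 × 0.007527 = 0.007310 mol.
Φ = 0.00153 mol / 0.007310 mol photons = 0.21.

Φ = 0.21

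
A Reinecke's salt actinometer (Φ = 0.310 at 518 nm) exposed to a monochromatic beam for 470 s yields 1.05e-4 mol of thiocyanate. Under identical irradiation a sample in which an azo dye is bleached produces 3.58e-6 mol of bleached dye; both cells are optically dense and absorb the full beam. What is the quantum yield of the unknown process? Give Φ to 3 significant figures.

Photons absorbed by the actinometer: 1.05e-4 / 0.310 = 3.387e-4 mol.
Φ(unknown) = 3.58e-6 / 3.387e-4 = 0.0106.

Φ = 0.0106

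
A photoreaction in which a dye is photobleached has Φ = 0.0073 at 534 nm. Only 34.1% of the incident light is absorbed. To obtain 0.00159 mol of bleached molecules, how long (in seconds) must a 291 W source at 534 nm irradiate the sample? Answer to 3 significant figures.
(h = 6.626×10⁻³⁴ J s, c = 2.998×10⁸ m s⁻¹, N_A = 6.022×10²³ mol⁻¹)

t ≈ 492 s

Photons that must be absorbed: 0.00159 / 0.0073 = 0.2178 mol.
Incident photons needed: 0.2178 / 0.341 = 0.6387 mol.
Photon energy: hc/λ = 3.720×10⁻¹⁹ J; per mole, 2.240×10⁵ J mol⁻¹.
Energy required: 0.6387 × 2.240×10⁵ = 1.431×10⁵ J.
Time: 1.431×10⁵ J / 291 W = 492 s.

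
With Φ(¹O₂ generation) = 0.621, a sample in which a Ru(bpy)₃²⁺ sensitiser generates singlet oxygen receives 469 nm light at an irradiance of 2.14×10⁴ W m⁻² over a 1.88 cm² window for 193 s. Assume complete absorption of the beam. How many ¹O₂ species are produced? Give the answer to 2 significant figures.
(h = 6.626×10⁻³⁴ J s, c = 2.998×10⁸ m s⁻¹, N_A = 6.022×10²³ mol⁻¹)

Photon energy at 469 nm: hc/λ = (6.626×10⁻³⁴)(2.998×10⁸)/(469×10⁻⁹) = 4.236×10⁻¹⁹ J.
Energy delivered: (2.14×10⁴ W m⁻²)(1.88×10⁻⁴ m²)(193 s) = 776.5 J.
Photons incident: 776.5 / 4.236×10⁻¹⁹ = 1.833×10²¹, i.e. 1.833×10²¹/6.022×10²³ = 0.003044 mol.
Product: Φ × n_abs = 0.621 × 0.003044 = 0.001890 mol.
As a count: 0.001890 × 6.022×10²³ = 1.1×10²¹.

1.1×10²¹ species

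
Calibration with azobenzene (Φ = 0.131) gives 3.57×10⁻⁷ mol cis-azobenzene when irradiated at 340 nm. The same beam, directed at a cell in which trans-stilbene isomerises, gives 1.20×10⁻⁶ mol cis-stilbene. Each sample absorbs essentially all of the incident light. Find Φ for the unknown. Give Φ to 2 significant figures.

Photons absorbed by the actinometer: 3.57×10⁻⁷ / 0.131 = 2.725×10⁻⁶ mol.
Φ(unknown) = 1.20×10⁻⁶ / 2.725×10⁻⁶ = 0.44.

Φ = 0.44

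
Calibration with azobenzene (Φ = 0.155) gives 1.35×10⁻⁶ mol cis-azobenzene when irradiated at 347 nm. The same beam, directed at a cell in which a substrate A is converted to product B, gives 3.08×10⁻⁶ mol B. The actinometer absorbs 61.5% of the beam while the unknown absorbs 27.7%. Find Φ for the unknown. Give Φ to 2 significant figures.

Φ = 0.79

Photons absorbed by the actinometer: 1.35×10⁻⁶ / 0.155 = 8.710×10⁻⁶ mol.
Incident flux: 8.710×10⁻⁶ / 0.615 = 1.416×10⁻⁵ einstein.
Absorbed by unknown: 0.277 × 1.416×10⁻⁵ = 3.922×10⁻⁶ mol.
Φ(unknown) = 3.08×10⁻⁶ / 3.922×10⁻⁶ = 0.79.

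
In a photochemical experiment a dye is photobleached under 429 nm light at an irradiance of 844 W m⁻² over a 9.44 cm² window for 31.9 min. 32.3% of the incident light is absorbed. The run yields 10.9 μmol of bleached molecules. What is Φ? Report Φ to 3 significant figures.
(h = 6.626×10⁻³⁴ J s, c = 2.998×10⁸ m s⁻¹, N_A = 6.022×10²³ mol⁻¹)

Φ = 0.00617

Product: 10.9 μmol = 1.09×10⁻⁵ mol.
Photon energy at 429 nm: hc/λ = (6.626×10⁻³⁴)(2.998×10⁸)/(429×10⁻⁹) = 4.630×10⁻¹⁹ J.
Energy delivered: (844 W m⁻²)(9.44×10⁻⁴ m²)(1914 s) = 1525 J.
Photons incident: 1525 / 4.630×10⁻¹⁹ = 3.294×10²¹, i.e. 3.294×10²¹/6.022×10²³ = 0.005470 mol.
Photons absorbed: 0.323 × 0.005470 = 0.001767 mol.
Φ = 1.09×10⁻⁵ mol / 0.001767 mol photons = 0.00617.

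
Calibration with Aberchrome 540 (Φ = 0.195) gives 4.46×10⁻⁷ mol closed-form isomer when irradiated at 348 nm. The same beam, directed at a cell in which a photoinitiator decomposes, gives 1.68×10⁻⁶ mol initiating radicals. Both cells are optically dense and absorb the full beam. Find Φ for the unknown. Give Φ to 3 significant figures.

Φ = 0.735

Photons absorbed by the actinometer: 4.46×10⁻⁷ / 0.195 = 2.287×10⁻⁶ mol.
Φ(unknown) = 1.68×10⁻⁶ / 2.287×10⁻⁶ = 0.735.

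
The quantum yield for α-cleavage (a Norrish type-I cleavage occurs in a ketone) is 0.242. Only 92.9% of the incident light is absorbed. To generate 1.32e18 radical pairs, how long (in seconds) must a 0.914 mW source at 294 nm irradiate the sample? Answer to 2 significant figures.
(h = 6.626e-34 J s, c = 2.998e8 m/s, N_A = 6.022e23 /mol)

t ≈ 4300 s

Product: 1.32e18 / 6.022e23 = 2.192e-6 mol.
Photons that must be absorbed: 2.192e-6 / 0.242 = 9.058e-6 mol.
Incident photons needed: 9.058e-6 / 0.929 = 9.750e-6 mol.
Photon energy: hc/λ = 6.757e-19 J; per mole, 4.069e5 J mol⁻¹.
Energy required: 9.750e-6 × 4.069e5 = 3.967 J.
Time: 3.967 J / 0.000914 W = 4300 s.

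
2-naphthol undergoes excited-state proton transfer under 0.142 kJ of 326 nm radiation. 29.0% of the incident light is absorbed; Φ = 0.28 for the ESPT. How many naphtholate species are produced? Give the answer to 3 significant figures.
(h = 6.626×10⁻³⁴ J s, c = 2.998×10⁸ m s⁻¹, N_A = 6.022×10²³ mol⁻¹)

1.89×10¹⁹ species

Photon energy at 326 nm: hc/λ = (6.626×10⁻³⁴)(2.998×10⁸)/(326×10⁻⁹) = 6.093×10⁻¹⁹ J.
Incident energy: 0.142 kJ = 142 J.
Photons incident: 142 / 6.093×10⁻¹⁹ = 2.331×10²⁰, i.e. 2.331×10²⁰/6.022×10²³ = 3.871×10⁻⁴ mol.
Photons absorbed: 0.290 × 3.871×10⁻⁴ = 1.123×10⁻⁴ mol.
Product: Φ × n_abs = 0.28 × 1.123×10⁻⁴ = 3.144×10⁻⁵ mol.
As a count: 3.144×10⁻⁵ × 6.022×10²³ = 1.89×10¹⁹.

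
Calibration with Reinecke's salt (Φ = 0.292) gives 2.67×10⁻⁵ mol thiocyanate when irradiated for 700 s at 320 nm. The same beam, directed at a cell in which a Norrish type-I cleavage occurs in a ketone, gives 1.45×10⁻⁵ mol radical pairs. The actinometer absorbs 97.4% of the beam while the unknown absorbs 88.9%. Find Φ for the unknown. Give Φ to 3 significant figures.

Photons absorbed by the actinometer: 2.67×10⁻⁵ / 0.292 = 9.144×10⁻⁵ mol.
Incident flux: 9.144×10⁻⁵ / 0.974 = 9.388×10⁻⁵ einstein.
Absorbed by unknown: 0.889 × 9.388×10⁻⁵ = 8.346×10⁻⁵ mol.
Φ(unknown) = 1.45×10⁻⁵ / 8.346×10⁻⁵ = 0.174.

Φ = 0.174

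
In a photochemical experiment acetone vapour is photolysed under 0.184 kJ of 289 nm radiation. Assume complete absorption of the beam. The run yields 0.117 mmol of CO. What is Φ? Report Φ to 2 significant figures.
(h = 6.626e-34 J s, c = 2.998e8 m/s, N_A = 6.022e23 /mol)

Φ = 0.26

Product: 0.117 mmol = 1.17e-4 mol.
Photon energy at 289 nm: hc/λ = (6.626e-34)(2.998e8)/(289e-9) = 6.874e-19 J.
Incident energy: 0.184 kJ = 184 J.
Photons incident: 184 / 6.874e-19 = 2.677e20, i.e. 2.677e20/6.022e23 = 4.445e-4 mol.
Φ = 1.17e-4 mol / 4.445e-4 mol photons = 0.26.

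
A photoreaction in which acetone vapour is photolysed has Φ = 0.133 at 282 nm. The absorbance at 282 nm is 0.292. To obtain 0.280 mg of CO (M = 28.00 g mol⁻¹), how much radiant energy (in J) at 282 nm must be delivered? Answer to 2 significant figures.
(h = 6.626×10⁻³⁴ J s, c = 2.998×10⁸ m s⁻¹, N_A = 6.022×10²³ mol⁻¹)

65 J

Product: 0.280 mg / 28.00 g mol⁻¹ = 1.000×10⁻⁵ mol.
Photons that must be absorbed: 1.000×10⁻⁵ / 0.133 = 7.519×10⁻⁵ mol.
Fraction absorbed: 1 − 10^(−0.292) = 0.4895.
Incident photons needed: 7.519×10⁻⁵ / 0.4895 = 1.536×10⁻⁴ mol.
Photon energy: hc/λ = 7.044×10⁻¹⁹ J; per mole, 4.242×10⁵ J mol⁻¹.
Energy required: 1.536×10⁻⁴ × 4.242×10⁵ = 65 J.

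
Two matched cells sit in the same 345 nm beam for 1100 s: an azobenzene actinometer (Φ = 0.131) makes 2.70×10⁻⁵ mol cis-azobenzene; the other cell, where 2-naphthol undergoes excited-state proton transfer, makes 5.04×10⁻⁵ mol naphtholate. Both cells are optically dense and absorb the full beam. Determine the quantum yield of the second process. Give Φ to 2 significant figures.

Photons absorbed by the actinometer: 2.70×10⁻⁵ / 0.131 = 2.061×10⁻⁴ mol.
Φ(unknown) = 5.04×10⁻⁵ / 2.061×10⁻⁴ = 0.24.

Φ = 0.24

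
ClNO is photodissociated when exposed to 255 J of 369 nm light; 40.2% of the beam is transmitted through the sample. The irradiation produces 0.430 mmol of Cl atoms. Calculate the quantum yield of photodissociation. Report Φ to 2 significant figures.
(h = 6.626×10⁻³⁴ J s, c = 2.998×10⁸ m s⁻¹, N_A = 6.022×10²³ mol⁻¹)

Product: 0.430 mmol = 4.30×10⁻⁴ mol.
Photon energy at 369 nm: hc/λ = (6.626×10⁻³⁴)(2.998×10⁸)/(369×10⁻⁹) = 5.383×10⁻¹⁹ J.
Photons incident: 255 / 5.383×10⁻¹⁹ = 4.737×10²⁰, i.e. 4.737×10²⁰/6.022×10²³ = 7.866×10⁻⁴ mol.
Fraction absorbed: 1 − 40.2/100 = 0.5980.
Photons absorbed: 0.5980 × 7.866×10⁻⁴ = 4.704×10⁻⁴ mol.
Φ = 4.30×10⁻⁴ mol / 4.704×10⁻⁴ mol photons = 0.91.

Φ = 0.91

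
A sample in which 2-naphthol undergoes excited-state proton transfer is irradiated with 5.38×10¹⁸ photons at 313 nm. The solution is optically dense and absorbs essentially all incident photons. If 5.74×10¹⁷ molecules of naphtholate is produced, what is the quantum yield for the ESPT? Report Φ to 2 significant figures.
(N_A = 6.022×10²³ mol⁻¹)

Product: 5.74×10¹⁷ / 6.022×10²³ = 9.532×10⁻⁷ mol.
Moles of photons: 5.38×10¹⁸ / 6.022×10²³ = 8.934×10⁻⁶ mol.
Φ = 9.532×10⁻⁷ mol / 8.934×10⁻⁶ mol photons = 0.11.

Φ = 0.11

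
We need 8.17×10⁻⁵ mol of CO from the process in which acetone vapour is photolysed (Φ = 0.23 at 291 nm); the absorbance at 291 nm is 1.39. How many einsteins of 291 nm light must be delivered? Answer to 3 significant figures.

3.70×10⁻⁴ einstein

Photons that must be absorbed: 8.17×10⁻⁵ / 0.23 = 3.552×10⁻⁴ mol.
Fraction absorbed: 1 − 10^(−1.39) = 0.9593.
Incident photons needed: 3.552×10⁻⁴ / 0.9593 = 3.703×10⁻⁴ mol.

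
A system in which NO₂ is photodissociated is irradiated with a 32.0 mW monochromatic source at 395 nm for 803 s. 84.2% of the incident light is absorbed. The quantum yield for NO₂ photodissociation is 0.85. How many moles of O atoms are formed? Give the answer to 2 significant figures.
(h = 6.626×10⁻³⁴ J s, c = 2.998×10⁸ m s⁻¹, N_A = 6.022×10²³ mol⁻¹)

6.1×10⁻⁵ mol

Photon energy at 395 nm: hc/λ = (6.626×10⁻³⁴)(2.998×10⁸)/(395×10⁻⁹) = 5.029×10⁻¹⁹ J.
Energy delivered: (32.0 mW)(803 s) = 25.70 J.
Photons incident: 25.70 / 5.029×10⁻¹⁹ = 5.110×10¹⁹, i.e. 5.110×10¹⁹/6.022×10²³ = 8.486×10⁻⁵ mol.
Photons absorbed: 0.842 × 8.486×10⁻⁵ = 7.145×10⁻⁵ mol.
Product: Φ × n_abs = 0.85 × 7.145×10⁻⁵ = 6.073×10⁻⁵ mol.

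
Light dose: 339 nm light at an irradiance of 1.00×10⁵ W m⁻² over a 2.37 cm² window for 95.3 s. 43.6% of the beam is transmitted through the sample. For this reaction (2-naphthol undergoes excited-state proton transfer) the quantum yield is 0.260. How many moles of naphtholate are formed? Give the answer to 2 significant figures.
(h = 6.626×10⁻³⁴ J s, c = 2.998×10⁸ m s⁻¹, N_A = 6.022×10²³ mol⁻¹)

9.4×10⁻⁴ mol

Photon energy at 339 nm: hc/λ = (6.626×10⁻³⁴)(2.998×10⁸)/(339×10⁻⁹) = 5.860×10⁻¹⁹ J.
Energy delivered: (1.00×10⁵ W m⁻²)(2.37×10⁻⁴ m²)(95.3 s) = 2259 J.
Photons incident: 2259 / 5.860×10⁻¹⁹ = 3.855×10²¹, i.e. 3.855×10²¹/6.022×10²³ = 0.006402 mol.
Fraction absorbed: 1 − 43.6/100 = 0.5640.
Photons absorbed: 0.5640 × 0.006402 = 0.003611 mol.
Product: Φ × n_abs = 0.260 × 0.003611 = 9.389×10⁻⁴ mol.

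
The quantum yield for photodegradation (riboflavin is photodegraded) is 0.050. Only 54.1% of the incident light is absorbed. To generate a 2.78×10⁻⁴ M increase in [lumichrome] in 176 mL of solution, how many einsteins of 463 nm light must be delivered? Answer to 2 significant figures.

Product: (2.78×10⁻⁴ M)(0.176 L) = 4.893×10⁻⁵ mol.
Photons that must be absorbed: 4.893×10⁻⁵ / 0.050 = 9.786×10⁻⁴ mol.
Incident photons needed: 9.786×10⁻⁴ / 0.541 = 0.001809 mol.

0.0018 einstein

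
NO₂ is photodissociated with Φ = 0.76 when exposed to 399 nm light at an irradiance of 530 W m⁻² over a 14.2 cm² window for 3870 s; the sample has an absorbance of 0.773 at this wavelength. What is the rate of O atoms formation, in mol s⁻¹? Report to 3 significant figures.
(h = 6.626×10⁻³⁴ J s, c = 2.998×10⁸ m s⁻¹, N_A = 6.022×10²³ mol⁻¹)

Photon energy at 399 nm: hc/λ = (6.626×10⁻³⁴)(2.998×10⁸)/(399×10⁻⁹) = 4.979×10⁻¹⁹ J.
Energy delivered: (530 W m⁻²)(14.2×10⁻⁴ m²)(3870 s) = 2913 J.
Photons incident: 2913 / 4.979×10⁻¹⁹ = 5.851×10²¹, i.e. 5.851×10²¹/6.022×10²³ = 0.009716 mol.
Fraction absorbed: 1 − 10^(−0.773) = 0.8313.
Photons absorbed: 0.8313 × 0.009716 = 0.008077 mol.
Product formed: 0.76 × 0.008077 = 0.006139 mol.
Rate: 0.006139 / 3870 s = 1.59×10⁻⁶ mol s⁻¹.

1.59×10⁻⁶ mol s⁻¹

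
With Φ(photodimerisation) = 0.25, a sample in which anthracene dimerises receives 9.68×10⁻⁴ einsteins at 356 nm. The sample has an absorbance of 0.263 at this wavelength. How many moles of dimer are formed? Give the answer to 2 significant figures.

1.1×10⁻⁴ mol

Fraction absorbed: 1 − 10^(−0.263) = 0.4542.
Photons absorbed: 0.4542 × 9.68×10⁻⁴ = 4.397×10⁻⁴ mol.
Product: Φ × n_abs = 0.25 × 4.397×10⁻⁴ = 1.099×10⁻⁴ mol.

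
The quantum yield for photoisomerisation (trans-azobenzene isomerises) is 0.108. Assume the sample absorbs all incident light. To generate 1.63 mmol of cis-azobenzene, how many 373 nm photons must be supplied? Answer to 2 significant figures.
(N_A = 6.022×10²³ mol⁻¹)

9.1×10²¹ photons

Product: 1.63 mmol = 0.00163 mol.
Photons that must be absorbed: 0.00163 / 0.108 = 0.01509 mol.
Photon count: 0.01509 × 6.022×10²³ = 9.1×10²¹.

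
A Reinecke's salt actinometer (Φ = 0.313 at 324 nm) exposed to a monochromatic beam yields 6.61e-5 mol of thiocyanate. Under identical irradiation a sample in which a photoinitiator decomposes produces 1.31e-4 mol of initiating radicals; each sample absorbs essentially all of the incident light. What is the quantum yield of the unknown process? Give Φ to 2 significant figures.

Φ = 0.62

Photons absorbed by the actinometer: 6.61e-5 / 0.313 = 2.112e-4 mol.
Φ(unknown) = 1.31e-4 / 2.112e-4 = 0.62.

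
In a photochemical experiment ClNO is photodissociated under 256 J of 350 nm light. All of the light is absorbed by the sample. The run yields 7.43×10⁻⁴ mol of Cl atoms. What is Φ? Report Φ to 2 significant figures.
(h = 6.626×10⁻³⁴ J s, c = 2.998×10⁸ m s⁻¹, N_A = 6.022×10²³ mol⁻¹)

Photon energy at 350 nm: hc/λ = (6.626×10⁻³⁴)(2.998×10⁸)/(350×10⁻⁹) = 5.676×10⁻¹⁹ J.
Photons incident: 256 / 5.676×10⁻¹⁹ = 4.510×10²⁰, i.e. 4.510×10²⁰/6.022×10²³ = 7.489×10⁻⁴ mol.
Φ = 7.43×10⁻⁴ mol / 7.489×10⁻⁴ mol photons = 0.99.

Φ = 0.99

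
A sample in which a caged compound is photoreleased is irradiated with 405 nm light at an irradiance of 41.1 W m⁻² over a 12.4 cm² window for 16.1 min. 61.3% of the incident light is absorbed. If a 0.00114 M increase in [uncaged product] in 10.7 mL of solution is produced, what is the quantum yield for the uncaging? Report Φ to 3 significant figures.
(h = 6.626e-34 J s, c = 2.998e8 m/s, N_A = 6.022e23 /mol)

Φ = 0.119

Product: (0.00114 M)(0.0107 L) = 1.220e-5 mol.
Photon energy at 405 nm: hc/λ = (6.626e-34)(2.998e8)/(405e-9) = 4.905e-19 J.
Energy delivered: (41.1 W m⁻²)(12.4e-4 m²)(966 s) = 49.23 J.
Photons incident: 49.23 / 4.905e-19 = 1.004e20, i.e. 1.004e20/6.022e23 = 1.667e-4 mol.
Photons absorbed: 0.613 × 1.667e-4 = 1.022e-4 mol.
Φ = 1.220e-5 mol / 1.022e-4 mol photons = 0.119.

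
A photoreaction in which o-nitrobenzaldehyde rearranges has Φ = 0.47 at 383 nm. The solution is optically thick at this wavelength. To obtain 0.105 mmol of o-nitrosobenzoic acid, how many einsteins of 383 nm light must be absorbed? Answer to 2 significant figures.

2.2×10⁻⁴ einstein

Product: 0.105 mmol = 1.05×10⁻⁴ mol.
Photons that must be absorbed: 1.05×10⁻⁴ / 0.47 = 2.234×10⁻⁴ mol.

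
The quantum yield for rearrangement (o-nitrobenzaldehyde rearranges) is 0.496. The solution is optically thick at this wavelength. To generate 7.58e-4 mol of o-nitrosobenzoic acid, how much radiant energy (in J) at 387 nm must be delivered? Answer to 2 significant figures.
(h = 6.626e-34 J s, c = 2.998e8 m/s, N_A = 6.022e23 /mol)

470 J

Photons that must be absorbed: 7.58e-4 / 0.496 = 0.001528 mol.
Photon energy: hc/λ = 5.133e-19 J; per mole, 3.091e5 J mol⁻¹.
Energy required: 0.001528 × 3.091e5 = 470 J.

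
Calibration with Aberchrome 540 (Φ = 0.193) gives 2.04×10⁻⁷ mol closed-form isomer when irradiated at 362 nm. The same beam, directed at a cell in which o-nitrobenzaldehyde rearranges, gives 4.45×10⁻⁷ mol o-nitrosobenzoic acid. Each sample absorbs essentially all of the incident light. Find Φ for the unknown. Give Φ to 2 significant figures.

Φ = 0.42

Photons absorbed by the actinometer: 2.04×10⁻⁷ / 0.193 = 1.057×10⁻⁶ mol.
Φ(unknown) = 4.45×10⁻⁷ / 1.057×10⁻⁶ = 0.42.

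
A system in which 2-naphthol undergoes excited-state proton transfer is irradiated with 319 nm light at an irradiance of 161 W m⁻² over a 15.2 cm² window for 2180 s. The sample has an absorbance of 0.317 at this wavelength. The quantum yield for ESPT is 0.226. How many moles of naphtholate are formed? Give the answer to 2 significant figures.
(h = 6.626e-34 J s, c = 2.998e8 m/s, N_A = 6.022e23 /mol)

1.7e-4 mol

Photon energy at 319 nm: hc/λ = (6.626e-34)(2.998e8)/(319e-9) = 6.227e-19 J.
Energy delivered: (161 W m⁻²)(15.2e-4 m²)(2180 s) = 533.5 J.
Photons incident: 533.5 / 6.227e-19 = 8.568e20, i.e. 8.568e20/6.022e23 = 0.001423 mol.
Fraction absorbed: 1 − 10^(−0.317) = 0.5181.
Photons absorbed: 0.5181 × 0.001423 = 7.373e-4 mol.
Product: Φ × n_abs = 0.226 × 7.373e-4 = 1.666e-4 mol.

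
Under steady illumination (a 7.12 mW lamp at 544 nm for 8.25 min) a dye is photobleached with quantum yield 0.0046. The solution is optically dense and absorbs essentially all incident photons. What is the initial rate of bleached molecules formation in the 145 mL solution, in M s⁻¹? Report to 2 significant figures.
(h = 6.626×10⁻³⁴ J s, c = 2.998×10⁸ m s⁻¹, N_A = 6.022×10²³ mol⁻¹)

1.0×10⁻⁹ M s⁻¹

Photon energy at 544 nm: hc/λ = (6.626×10⁻³⁴)(2.998×10⁸)/(544×10⁻⁹) = 3.652×10⁻¹⁹ J.
Energy delivered: (7.12 mW)(495 s) = 3.524 J.
Photons incident: 3.524 / 3.652×10⁻¹⁹ = 9.650×10¹⁸, i.e. 9.650×10¹⁸/6.022×10²³ = 1.602×10⁻⁵ mol.
Product formed: 0.0046 × 1.602×10⁻⁵ = 7.369×10⁻⁸ mol.
Rate: 7.369×10⁻⁸ mol / (495 s × 0.145 L) = 1.0×10⁻⁹ M s⁻¹.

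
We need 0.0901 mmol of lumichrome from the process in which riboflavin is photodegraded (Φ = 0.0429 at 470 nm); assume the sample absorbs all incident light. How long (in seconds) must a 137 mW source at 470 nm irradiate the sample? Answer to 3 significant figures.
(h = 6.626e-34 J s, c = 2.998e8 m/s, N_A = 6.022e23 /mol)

Product: 0.0901 mmol = 9.01e-5 mol.
Photons that must be absorbed: 9.01e-5 / 0.0429 = 0.002100 mol.
Photon energy: hc/λ = 4.227e-19 J; per mole, 2.545e5 J mol⁻¹.
Energy required: 0.002100 × 2.545e5 = 534.4 J.
Time: 534.4 J / 0.137 W = 3900 s.

t ≈ 3900 s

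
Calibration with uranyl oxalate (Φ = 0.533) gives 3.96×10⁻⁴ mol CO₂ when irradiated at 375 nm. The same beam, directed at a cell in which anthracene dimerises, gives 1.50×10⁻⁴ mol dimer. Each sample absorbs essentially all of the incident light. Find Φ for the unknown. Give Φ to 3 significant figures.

Φ = 0.202

Photons absorbed by the actinometer: 3.96×10⁻⁴ / 0.533 = 7.430×10⁻⁴ mol.
Φ(unknown) = 1.50×10⁻⁴ / 7.430×10⁻⁴ = 0.202.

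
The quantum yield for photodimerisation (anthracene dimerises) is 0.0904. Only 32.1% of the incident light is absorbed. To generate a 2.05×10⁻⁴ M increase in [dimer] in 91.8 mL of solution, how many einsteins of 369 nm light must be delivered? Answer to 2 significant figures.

6.5×10⁻⁴ einstein

Product: (2.05×10⁻⁴ M)(0.0918 L) = 1.882×10⁻⁵ mol.
Photons that must be absorbed: 1.882×10⁻⁵ / 0.0904 = 2.082×10⁻⁴ mol.
Incident photons needed: 2.082×10⁻⁴ / 0.321 = 6.486×10⁻⁴ mol.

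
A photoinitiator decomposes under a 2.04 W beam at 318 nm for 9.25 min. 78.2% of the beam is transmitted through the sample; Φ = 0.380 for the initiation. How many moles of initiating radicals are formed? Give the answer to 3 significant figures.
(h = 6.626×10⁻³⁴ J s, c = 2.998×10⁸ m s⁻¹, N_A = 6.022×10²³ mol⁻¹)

2.49×10⁻⁴ mol

Photon energy at 318 nm: hc/λ = (6.626×10⁻³⁴)(2.998×10⁸)/(318×10⁻⁹) = 6.247×10⁻¹⁹ J.
Energy delivered: (2.04 W)(555 s) = 1132 J.
Photons incident: 1132 / 6.247×10⁻¹⁹ = 1.812×10²¹, i.e. 1.812×10²¹/6.022×10²³ = 0.003009 mol.
Fraction absorbed: 1 − 78.2/100 = 0.2180.
Photons absorbed: 0.2180 × 0.003009 = 6.560×10⁻⁴ mol.
Product: Φ × n_abs = 0.380 × 6.560×10⁻⁴ = 2.493×10⁻⁴ mol.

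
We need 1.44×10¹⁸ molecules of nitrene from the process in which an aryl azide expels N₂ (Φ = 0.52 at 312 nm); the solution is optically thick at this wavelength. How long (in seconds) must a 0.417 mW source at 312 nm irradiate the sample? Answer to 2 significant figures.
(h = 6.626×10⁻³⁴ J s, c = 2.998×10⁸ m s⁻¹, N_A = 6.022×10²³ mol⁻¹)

Product: 1.44×10¹⁸ / 6.022×10²³ = 2.391×10⁻⁶ mol.
Photons that must be absorbed: 2.391×10⁻⁶ / 0.52 = 4.598×10⁻⁶ mol.
Photon energy: hc/λ = 6.367×10⁻¹⁹ J; per mole, 3.834×10⁵ J mol⁻¹.
Energy required: 4.598×10⁻⁶ × 3.834×10⁵ = 1.763 J.
Time: 1.763 J / 0.000417 W = 4200 s.

t ≈ 4200 s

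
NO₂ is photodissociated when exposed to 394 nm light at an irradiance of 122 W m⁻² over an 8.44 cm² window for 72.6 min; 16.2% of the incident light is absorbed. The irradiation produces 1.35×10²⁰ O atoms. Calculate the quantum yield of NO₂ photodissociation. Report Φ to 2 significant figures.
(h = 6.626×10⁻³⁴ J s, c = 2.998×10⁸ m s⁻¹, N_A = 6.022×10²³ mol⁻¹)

Product: 1.35×10²⁰ / 6.022×10²³ = 2.242×10⁻⁴ mol.
Photon energy at 394 nm: hc/λ = (6.626×10⁻³⁴)(2.998×10⁸)/(394×10⁻⁹) = 5.042×10⁻¹⁹ J.
Energy delivered: (122 W m⁻²)(8.44×10⁻⁴ m²)(4356 s) = 448.5 J.
Photons incident: 448.5 / 5.042×10⁻¹⁹ = 8.895×10²⁰, i.e. 8.895×10²⁰/6.022×10²³ = 0.001477 mol.
Photons absorbed: 0.162 × 0.001477 = 2.393×10⁻⁴ mol.
Φ = 2.242×10⁻⁴ mol / 2.393×10⁻⁴ mol photons = 0.94.

Φ = 0.94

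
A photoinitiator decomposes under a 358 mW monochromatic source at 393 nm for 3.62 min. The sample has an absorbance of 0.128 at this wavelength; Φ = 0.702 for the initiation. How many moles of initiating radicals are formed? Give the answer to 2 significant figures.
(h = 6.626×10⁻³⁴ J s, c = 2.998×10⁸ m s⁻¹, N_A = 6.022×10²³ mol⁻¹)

4.6×10⁻⁵ mol

Photon energy at 393 nm: hc/λ = (6.626×10⁻³⁴)(2.998×10⁸)/(393×10⁻⁹) = 5.055×10⁻¹⁹ J.
Energy delivered: (358 mW)(217.2 s) = 77.76 J.
Photons incident: 77.76 / 5.055×10⁻¹⁹ = 1.538×10²⁰, i.e. 1.538×10²⁰/6.022×10²³ = 2.554×10⁻⁴ mol.
Fraction absorbed: 1 − 10^(−0.128) = 0.2553.
Photons absorbed: 0.2553 × 2.554×10⁻⁴ = 6.520×10⁻⁵ mol.
Product: Φ × n_abs = 0.702 × 6.520×10⁻⁵ = 4.577×10⁻⁵ mol.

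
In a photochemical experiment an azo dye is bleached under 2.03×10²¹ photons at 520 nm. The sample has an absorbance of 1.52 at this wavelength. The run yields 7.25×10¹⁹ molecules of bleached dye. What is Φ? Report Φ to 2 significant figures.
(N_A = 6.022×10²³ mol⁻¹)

Product: 7.25×10¹⁹ / 6.022×10²³ = 1.204×10⁻⁴ mol.
Moles of photons: 2.03×10²¹ / 6.022×10²³ = 0.003371 mol.
Fraction absorbed: 1 − 10^(−1.52) = 0.9698.
Photons absorbed: 0.9698 × 0.003371 = 0.003269 mol.
Φ = 1.204×10⁻⁴ mol / 0.003269 mol photons = 0.037.

Φ = 0.037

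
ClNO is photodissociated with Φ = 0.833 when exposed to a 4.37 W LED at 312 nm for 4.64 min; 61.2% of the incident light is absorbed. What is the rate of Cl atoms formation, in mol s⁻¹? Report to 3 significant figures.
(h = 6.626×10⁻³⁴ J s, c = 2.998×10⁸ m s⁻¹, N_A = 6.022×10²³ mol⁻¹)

5.81×10⁻⁶ mol s⁻¹

Photon energy at 312 nm: hc/λ = (6.626×10⁻³⁴)(2.998×10⁸)/(312×10⁻⁹) = 6.367×10⁻¹⁹ J.
Energy delivered: (4.37 W)(278.4 s) = 1217 J.
Photons incident: 1217 / 6.367×10⁻¹⁹ = 1.911×10²¹, i.e. 1.911×10²¹/6.022×10²³ = 0.003173 mol.
Photons absorbed: 0.612 × 0.003173 = 0.001942 mol.
Product formed: 0.833 × 0.001942 = 0.001618 mol.
Rate: 0.001618 / 278.4 s = 5.81×10⁻⁶ mol s⁻¹.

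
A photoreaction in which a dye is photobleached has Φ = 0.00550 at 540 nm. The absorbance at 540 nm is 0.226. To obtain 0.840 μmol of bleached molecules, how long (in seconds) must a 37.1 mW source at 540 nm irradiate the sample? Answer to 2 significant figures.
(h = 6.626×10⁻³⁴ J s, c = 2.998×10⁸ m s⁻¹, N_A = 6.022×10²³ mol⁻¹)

Product: 0.840 μmol = 8.40×10⁻⁷ mol.
Photons that must be absorbed: 8.40×10⁻⁷ / 0.00550 = 1.527×10⁻⁴ mol.
Fraction absorbed: 1 − 10^(−0.226) = 0.4057.
Incident photons needed: 1.527×10⁻⁴ / 0.4057 = 3.764×10⁻⁴ mol.
Photon energy: hc/λ = 3.679×10⁻¹⁹ J; per mole, 2.215×10⁵ J mol⁻¹.
Energy required: 3.764×10⁻⁴ × 2.215×10⁵ = 83.37 J.
Time: 83.37 J / 0.0371 W = 2200 s.

t ≈ 2200 s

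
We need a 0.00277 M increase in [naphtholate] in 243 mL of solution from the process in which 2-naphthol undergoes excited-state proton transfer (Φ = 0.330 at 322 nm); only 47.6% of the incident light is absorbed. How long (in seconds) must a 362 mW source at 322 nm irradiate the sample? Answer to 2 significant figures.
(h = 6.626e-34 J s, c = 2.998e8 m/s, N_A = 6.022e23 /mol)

t ≈ 4400 s

Product: (0.00277 M)(0.243 L) = 6.731e-4 mol.
Photons that must be absorbed: 6.731e-4 / 0.330 = 0.002040 mol.
Incident photons needed: 0.002040 / 0.476 = 0.004286 mol.
Photon energy: hc/λ = 6.169e-19 J; per mole, 3.715e5 J mol⁻¹.
Energy required: 0.004286 × 3.715e5 = 1592 J.
Time: 1592 J / 0.362 W = 4400 s.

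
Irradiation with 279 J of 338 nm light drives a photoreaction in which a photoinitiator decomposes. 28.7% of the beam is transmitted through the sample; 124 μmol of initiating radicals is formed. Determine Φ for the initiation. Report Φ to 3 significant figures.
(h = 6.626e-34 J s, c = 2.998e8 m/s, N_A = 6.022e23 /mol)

Φ = 0.221

Product: 124 μmol = 1.24e-4 mol.
Photon energy at 338 nm: hc/λ = (6.626e-34)(2.998e8)/(338e-9) = 5.877e-19 J.
Photons incident: 279 / 5.877e-19 = 4.747e20, i.e. 4.747e20/6.022e23 = 7.883e-4 mol.
Fraction absorbed: 1 − 28.7/100 = 0.7130.
Photons absorbed: 0.7130 × 7.883e-4 = 5.621e-4 mol.
Φ = 1.24e-4 mol / 5.621e-4 mol photons = 0.221.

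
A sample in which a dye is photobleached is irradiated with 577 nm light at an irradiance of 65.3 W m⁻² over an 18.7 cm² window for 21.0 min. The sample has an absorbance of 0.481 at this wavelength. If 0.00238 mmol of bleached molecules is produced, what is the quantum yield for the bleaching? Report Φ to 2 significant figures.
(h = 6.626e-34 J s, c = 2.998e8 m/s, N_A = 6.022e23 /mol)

Φ = 0.0048

Product: 0.00238 mmol = 2.38e-6 mol.
Photon energy at 577 nm: hc/λ = (6.626e-34)(2.998e8)/(577e-9) = 3.443e-19 J.
Energy delivered: (65.3 W m⁻²)(18.7e-4 m²)(1260 s) = 153.9 J.
Photons incident: 153.9 / 3.443e-19 = 4.470e20, i.e. 4.470e20/6.022e23 = 7.423e-4 mol.
Fraction absorbed: 1 − 10^(−0.481) = 0.6696.
Photons absorbed: 0.6696 × 7.423e-4 = 4.970e-4 mol.
Φ = 2.38e-6 mol / 4.970e-4 mol photons = 0.0048.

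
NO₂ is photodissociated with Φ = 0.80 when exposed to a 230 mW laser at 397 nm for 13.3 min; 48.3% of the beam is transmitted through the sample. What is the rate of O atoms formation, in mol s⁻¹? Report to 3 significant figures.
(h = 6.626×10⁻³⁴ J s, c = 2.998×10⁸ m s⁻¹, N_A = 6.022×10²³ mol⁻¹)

3.16×10⁻⁷ mol s⁻¹

Photon energy at 397 nm: hc/λ = (6.626×10⁻³⁴)(2.998×10⁸)/(397×10⁻⁹) = 5.004×10⁻¹⁹ J.
Energy delivered: (230 mW)(798 s) = 183.5 J.
Photons incident: 183.5 / 5.004×10⁻¹⁹ = 3.667×10²⁰, i.e. 3.667×10²⁰/6.022×10²³ = 6.089×10⁻⁴ mol.
Fraction absorbed: 1 − 48.3/100 = 0.5170.
Photons absorbed: 0.5170 × 6.089×10⁻⁴ = 3.148×10⁻⁴ mol.
Product formed: 0.80 × 3.148×10⁻⁴ = 2.518×10⁻⁴ mol.
Rate: 2.518×10⁻⁴ / 798 s = 3.16×10⁻⁷ mol s⁻¹.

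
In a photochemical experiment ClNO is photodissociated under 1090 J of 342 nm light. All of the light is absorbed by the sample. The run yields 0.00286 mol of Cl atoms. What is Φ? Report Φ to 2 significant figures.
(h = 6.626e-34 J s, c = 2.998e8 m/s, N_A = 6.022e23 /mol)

Photon energy at 342 nm: hc/λ = (6.626e-34)(2.998e8)/(342e-9) = 5.808e-19 J.
Photons incident: 1090 / 5.808e-19 = 1.877e21, i.e. 1.877e21/6.022e23 = 0.003117 mol.
Φ = 0.00286 mol / 0.003117 mol photons = 0.92.

Φ = 0.92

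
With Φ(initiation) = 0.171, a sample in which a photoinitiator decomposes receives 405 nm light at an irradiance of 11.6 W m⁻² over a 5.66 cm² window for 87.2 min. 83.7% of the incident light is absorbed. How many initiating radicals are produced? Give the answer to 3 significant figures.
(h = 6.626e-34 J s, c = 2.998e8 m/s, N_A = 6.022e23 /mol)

1.00e19 initiating radicals

Photon energy at 405 nm: hc/λ = (6.626e-34)(2.998e8)/(405e-9) = 4.905e-19 J.
Energy delivered: (11.6 W m⁻²)(5.66e-4 m²)(5232 s) = 34.35 J.
Photons incident: 34.35 / 4.905e-19 = 7.003e19, i.e. 7.003e19/6.022e23 = 1.163e-4 mol.
Photons absorbed: 0.837 × 1.163e-4 = 9.734e-5 mol.
Product: Φ × n_abs = 0.171 × 9.734e-5 = 1.665e-5 mol.
As a count: 1.665e-5 × 6.022e23 = 1.00e19.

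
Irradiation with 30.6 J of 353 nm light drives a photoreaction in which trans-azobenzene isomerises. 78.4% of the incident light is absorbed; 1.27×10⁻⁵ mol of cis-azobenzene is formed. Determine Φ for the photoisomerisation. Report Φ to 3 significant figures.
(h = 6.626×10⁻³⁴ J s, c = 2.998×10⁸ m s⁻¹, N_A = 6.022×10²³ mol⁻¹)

Photon energy at 353 nm: hc/λ = (6.626×10⁻³⁴)(2.998×10⁸)/(353×10⁻⁹) = 5.627×10⁻¹⁹ J.
Photons incident: 30.6 / 5.627×10⁻¹⁹ = 5.438×10¹⁹, i.e. 5.438×10¹⁹/6.022×10²³ = 9.030×10⁻⁵ mol.
Photons absorbed: 0.784 × 9.030×10⁻⁵ = 7.080×10⁻⁵ mol.
Φ = 1.27×10⁻⁵ mol / 7.080×10⁻⁵ mol photons = 0.179.

Φ = 0.179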